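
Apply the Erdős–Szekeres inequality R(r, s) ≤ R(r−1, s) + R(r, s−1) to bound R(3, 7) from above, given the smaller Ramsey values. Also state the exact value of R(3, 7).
R(3, 7) ≤ R(2, 7) + R(3, 6) = 7 + 18 = 25; exact value R(3, 7) = 23.

The Erdős–Szekeres recurrence R(r, s) ≤ R(r−1, s) + R(r, s−1) applied to (r, s) = (3, 7) gives
  R(3, 7) ≤ R(2, 7) + R(3, 6) = 7 + 18 = 25.
(Recall R(2, k) = k and R is symmetric.) The recurrence is not tight here (it gives 25, but the exact value is R(3, 7) = 23); the tight upper bound requires a sharper argument than the simple recurrence, combined with a lower-bound construction on K_{22}.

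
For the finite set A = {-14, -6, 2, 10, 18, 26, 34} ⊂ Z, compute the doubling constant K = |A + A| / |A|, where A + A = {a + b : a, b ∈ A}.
K = |A + A| / |A| = 13/7

Enumerate A + A = {a + b : a, b ∈ A}. With |A| = 7, there are |A|^2 = 49 ordered sum pairs; collecting distinct values, A + A = {-28, -20, -12, -4, 4, 12, 20, 28, 36, 44, 52, 60, 68}, so |A + A| = 13. Thus K = 13/7. Here |A + A| = 2|A| − 1 = 13, the minimum possible — so K = 13/7 is minimal, which holds iff A is an arithmetic progression.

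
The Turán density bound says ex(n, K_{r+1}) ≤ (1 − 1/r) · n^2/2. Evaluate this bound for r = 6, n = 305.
Turán density bound = (5/6) · 305^2/2 = 465125/12 ≈ 38760.4167

Turán's theorem: ex(n, K_{r+1}) is achieved by the complete r-partite Turán graph T(n, r) with parts as balanced as possible, and is at most (1 − 1/r) · n^2/2. For r = 6, n = 305: the density bound is (5/6) · 93025/2 = 465125/12 ≈ 38760.4167. The integer-valued extremum is e(T(305, 6)) = 38760, which is strictly less than the density bound 465125/12 since 6 ∤ 305 (the parts of T(305, 6) cannot all be equal).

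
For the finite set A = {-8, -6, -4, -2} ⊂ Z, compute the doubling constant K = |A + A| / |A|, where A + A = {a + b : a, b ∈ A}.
K = |A + A| / |A| = 7/4

Enumerate A + A = {a + b : a, b ∈ A}. With |A| = 4, there are |A|^2 = 16 ordered sum pairs; collecting distinct values, A + A = {-16, -14, -12, -10, -8, -6, -4}, so |A + A| = 7. Thus K = 7/4. Here |A + A| = 2|A| − 1 = 7, the minimum possible — so K = 7/4 is minimal, which holds iff A is an arithmetic progression.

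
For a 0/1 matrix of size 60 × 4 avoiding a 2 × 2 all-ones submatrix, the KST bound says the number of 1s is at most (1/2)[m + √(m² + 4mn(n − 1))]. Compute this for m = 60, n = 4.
z(60, 4; 2, 2) ≤ (1/2)[60 + √(60² + 4·60·4·3)] = (1/2)[60 + √6480] = 70.2492

Kővári–Sós–Turán: let r_1, ..., r_60 be the row sums and z = Σ r_i the total number of 1s. Each pair of columns can share at most one row with both entries 1 (else a 2×2 all-ones block appears), so Σ_i C(r_i, 2) ≤ C(4, 2) = 6. By convexity Σ_i C(r_i, 2) ≥ 60·C(z/60, 2) = z(z − 60)/(2·60), giving z² − 60z − 60·4·3 ≤ 0 and hence z ≤ (1/2)[60 + √(3600 + 4·720)] = (1/2)[60 + √6480] ≈ (1/2)(60 + 80.4984) = 70.2492.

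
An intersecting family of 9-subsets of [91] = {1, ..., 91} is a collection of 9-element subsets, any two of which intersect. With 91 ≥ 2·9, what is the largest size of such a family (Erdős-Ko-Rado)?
max |F| = C(90, 8) = 77515521435

The Erdős-Ko-Rado theorem states: for n ≥ 2k, an intersecting family of k-subsets of an n-element set has size at most C(n − 1, k − 1), with equality for 'star' families {A ⊆ [n] : |A| = k, i ∈ A} (fix an element i). For n = 91, k = 9: C(90, 8) = 77515521435.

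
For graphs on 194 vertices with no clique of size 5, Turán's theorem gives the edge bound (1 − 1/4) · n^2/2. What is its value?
Turán density bound = (3/4) · 194^2/2 = 28227/2 ≈ 14113.5

Turán's theorem: ex(n, K_{r+1}) is achieved by the complete r-partite Turán graph T(n, r) with parts as balanced as possible, and is at most (1 − 1/r) · n^2/2. For r = 4, n = 194: the density bound is (3/4) · 37636/2 = 28227/2 ≈ 14113.5. The integer-valued extremum is e(T(194, 4)) = 14113, which is strictly less than the density bound 28227/2 since 4 ∤ 194 (the parts of T(194, 4) cannot all be equal).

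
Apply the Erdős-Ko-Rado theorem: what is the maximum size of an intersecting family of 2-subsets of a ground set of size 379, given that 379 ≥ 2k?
max |F| = C(378, 1) = 378

Erdős-Ko-Rado (1961): when n ≥ 2k, max |F| = C(n−1, k−1). The bound is attained by the star {A : i ∈ A} for any fixed i ∈ [n]. Here C(379−1, 2−1) = C(378, 1) = 378.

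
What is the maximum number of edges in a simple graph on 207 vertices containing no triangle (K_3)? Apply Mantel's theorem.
ex(207, K_3) = ⌊207^2/4⌋ = 10712

Mantel (1907): a triangle-free graph on n vertices has at most ⌊n^2/4⌋ edges, with equality for the complete bipartite graph K_{⌊n/2⌋, ⌈n/2⌉}. For n = 207: ⌊207^2/4⌋ = ⌊42849/4⌋ = 10712. The extremal graph is K_{103, 104}, which has 103·104 = 10712 edges.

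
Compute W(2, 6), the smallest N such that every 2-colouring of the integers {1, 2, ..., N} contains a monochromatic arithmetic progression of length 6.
W(2, 6) = 1132

This is a classical value, W(2, 6) = 1132, established by combining an explicit 2-colouring of {1, ..., 1131} with no monochromatic 6-AP (giving the lower bound W(2, 6) > 1131) and a finite case analysis / exhaustive computer search showing every 2-colouring of {1, ..., 1132} has such an AP.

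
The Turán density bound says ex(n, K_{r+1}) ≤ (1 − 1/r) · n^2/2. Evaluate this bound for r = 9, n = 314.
Turán density bound = (8/9) · 314^2/2 = 394384/9 ≈ 43820.4444

Turán's theorem: ex(n, K_{r+1}) is achieved by the complete r-partite Turán graph T(n, r) with parts as balanced as possible, and is at most (1 − 1/r) · n^2/2. For r = 9, n = 314: the density bound is (8/9) · 98596/2 = 394384/9 ≈ 43820.4444. The integer-valued extremum is e(T(314, 9)) = 43820, which is strictly less than the density bound 394384/9 since 9 ∤ 314 (the parts of T(314, 9) cannot all be equal).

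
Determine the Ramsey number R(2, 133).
R(2, 133) = 133

R(2, k) = k for all k ≥ 2: in a 2-colouring of K_k, either some edge is red (a red K_2) or all edges are blue (a blue K_k). And K_{132} coloured all-blue has no blue K_133, so R(2, 133) > 132. Hence R(2, 133) = 133.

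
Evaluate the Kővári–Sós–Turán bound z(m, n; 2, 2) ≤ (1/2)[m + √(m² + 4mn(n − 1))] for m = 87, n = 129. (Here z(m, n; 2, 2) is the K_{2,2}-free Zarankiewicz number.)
z(87, 129; 2, 2) ≤ (1/2)[87 + √(87² + 4·87·129·128)] = (1/2)[87 + √5753745] = 1242.8483

Kővári–Sós–Turán: let r_1, ..., r_87 be the row sums and z = Σ r_i the total number of 1s. Each pair of columns can share at most one row with both entries 1 (else a 2×2 all-ones block appears), so Σ_i C(r_i, 2) ≤ C(129, 2) = 8256. By convexity Σ_i C(r_i, 2) ≥ 87·C(z/87, 2) = z(z − 87)/(2·87), giving z² − 87z − 87·129·128 ≤ 0 and hence z ≤ (1/2)[87 + √(7569 + 4·1436544)] = (1/2)[87 + √5753745] ≈ (1/2)(87 + 2398.6965) = 1242.8483.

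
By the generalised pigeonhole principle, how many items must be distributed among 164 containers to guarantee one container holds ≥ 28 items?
n = (28 − 1)·164 + 1 = 4429

By the generalised pigeonhole principle, to guarantee some box contains ≥ r objects we need more than (r − 1) · k objects total. Threshold: n = (r − 1) · k + 1. With r = 28 and k = 164: n = 27 · 164 + 1 = 4428 + 1 = 4429. For n = 4428 = 27 · 164, we can put exactly 27 objects in every box, avoiding 28 in any single one — so 4429 is tight.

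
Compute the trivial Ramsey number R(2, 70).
R(2, 70) = 70

R(2, k) = k for all k ≥ 2: in a 2-colouring of K_k, either some edge is red (a red K_2) or all edges are blue (a blue K_k). And K_{69} coloured all-blue has no blue K_70, so R(2, 70) > 69. Hence R(2, 70) = 70.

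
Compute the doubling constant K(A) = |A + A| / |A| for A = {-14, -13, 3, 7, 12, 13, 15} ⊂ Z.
K = |A + A| / |A| = 27/7

Enumerate A + A = {a + b : a, b ∈ A}. With |A| = 7, there are |A|^2 = 49 ordered sum pairs; collecting distinct values, A + A = {-28, -27, -26, -11, -10, -7, -6, -2, -1, 0, 1, 2, 6, 10, 14, 15, 16, 18, 19, 20, 22, 24, 25, 26, 27, 28, 30}, so |A + A| = 27. Thus K = 27/7. For comparison, the minimum possible |A + A| over all 7-element sets is 2·7 − 1 = 13 (so min K = 13/7), attained only by arithmetic progressions.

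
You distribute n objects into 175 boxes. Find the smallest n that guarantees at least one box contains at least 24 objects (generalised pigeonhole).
n = (24 − 1)·175 + 1 = 4026

By the generalised pigeonhole principle, to guarantee some box contains ≥ r objects we need more than (r − 1) · k objects total. Threshold: n = (r − 1) · k + 1. With r = 24 and k = 175: n = 23 · 175 + 1 = 4025 + 1 = 4026. For n = 4025 = 23 · 175, we can put exactly 23 objects in every box, avoiding 24 in any single one — so 4026 is tight.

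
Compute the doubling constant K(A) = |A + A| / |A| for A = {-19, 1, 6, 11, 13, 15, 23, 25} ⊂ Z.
K = |A + A| / |A| = 30/8 = 15/4

Enumerate A + A = {a + b : a, b ∈ A}. With |A| = 8, there are |A|^2 = 64 ordered sum pairs; collecting distinct values, A + A = {-38, -18, -13, -8, -6, -4, 2, 4, 6, 7, 12, 14, 16, 17, 19, 21, 22, 24, 26, 28, 29, 30, 31, 34, 36, 38, 40, 46, 48, 50}, so |A + A| = 30. Thus K = 30/8 = 15/4. For comparison, the minimum possible |A + A| over all 8-element sets is 2·8 − 1 = 15 (so min K = 15/8), attained only by arithmetic progressions.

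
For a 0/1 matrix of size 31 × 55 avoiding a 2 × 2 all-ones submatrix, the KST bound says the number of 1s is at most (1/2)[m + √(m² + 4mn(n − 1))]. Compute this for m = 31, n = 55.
z(31, 55; 2, 2) ≤ (1/2)[31 + √(31² + 4·31·55·54)] = (1/2)[31 + √369241] = 319.326

Kővári–Sós–Turán: let r_1, ..., r_31 be the row sums and z = Σ r_i the total number of 1s. Each pair of columns can share at most one row with both entries 1 (else a 2×2 all-ones block appears), so Σ_i C(r_i, 2) ≤ C(55, 2) = 1485. By convexity Σ_i C(r_i, 2) ≥ 31·C(z/31, 2) = z(z − 31)/(2·31), giving z² − 31z − 31·55·54 ≤ 0 and hence z ≤ (1/2)[31 + √(961 + 4·92070)] = (1/2)[31 + √369241] ≈ (1/2)(31 + 607.652) = 319.326.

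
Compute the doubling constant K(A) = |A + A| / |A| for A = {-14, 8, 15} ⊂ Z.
K = |A + A| / |A| = 6/3 = 2

Enumerate A + A = {a + b : a, b ∈ A}. With |A| = 3, there are |A|^2 = 9 ordered sum pairs; collecting distinct values, A + A = {-28, -6, 1, 16, 23, 30}, so |A + A| = 6. Thus K = 6/3 = 2. For comparison, the minimum possible |A + A| over all 3-element sets is 2·3 − 1 = 5 (so min K = 5/3), attained only by arithmetic progressions.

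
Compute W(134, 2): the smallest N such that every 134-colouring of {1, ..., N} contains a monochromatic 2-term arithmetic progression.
W(134, 2) = 134 + 1 = 135

A 2-term AP is any pair of integers, so a monochromatic 2-AP exists iff some colour is used at least twice. With 134 colours, the colouring i ↦ i on {1, ..., 134} uses each colour once, avoiding any monochromatic pair, so W(134, 2) > 134. For {1, ..., 135}, pigeonhole forces two integers of the same colour, which form a monochromatic 2-AP. Hence W(134, 2) = 135.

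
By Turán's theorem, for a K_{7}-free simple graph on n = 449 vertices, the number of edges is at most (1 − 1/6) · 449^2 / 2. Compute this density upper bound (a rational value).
Turán density bound = (5/6) · 449^2/2 = 1008005/12 ≈ 84000.4167

Turán's theorem: ex(n, K_{r+1}) is achieved by the complete r-partite Turán graph T(n, r) with parts as balanced as possible, and is at most (1 − 1/r) · n^2/2. For r = 6, n = 449: the density bound is (5/6) · 201601/2 = 1008005/12 ≈ 84000.4167. The integer-valued extremum is e(T(449, 6)) = 84000, which is strictly less than the density bound 1008005/12 since 6 ∤ 449 (the parts of T(449, 6) cannot all be equal).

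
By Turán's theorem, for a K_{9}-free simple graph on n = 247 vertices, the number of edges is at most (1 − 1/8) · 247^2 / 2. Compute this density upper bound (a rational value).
Turán density bound = (7/8) · 247^2/2 = 427063/16 ≈ 26691.4375

Turán's theorem: ex(n, K_{r+1}) is achieved by the complete r-partite Turán graph T(n, r) with parts as balanced as possible, and is at most (1 − 1/r) · n^2/2. For r = 8, n = 247: the density bound is (7/8) · 61009/2 = 427063/16 ≈ 26691.4375. The integer-valued extremum is e(T(247, 8)) = 26691, which is strictly less than the density bound 427063/16 since 8 ∤ 247 (the parts of T(247, 8) cannot all be equal).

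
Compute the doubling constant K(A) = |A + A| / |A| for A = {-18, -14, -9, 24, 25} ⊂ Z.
K = |A + A| / |A| = 15/5 = 3

Enumerate A + A = {a + b : a, b ∈ A}. With |A| = 5, there are |A|^2 = 25 ordered sum pairs; collecting distinct values, A + A = {-36, -32, -28, -27, -23, -18, 6, 7, 10, 11, 15, 16, 48, 49, 50}, so |A + A| = 15. Thus K = 15/5 = 3. For comparison, the minimum possible |A + A| over all 5-element sets is 2·5 − 1 = 9 (so min K = 9/5), attained only by arithmetic progressions.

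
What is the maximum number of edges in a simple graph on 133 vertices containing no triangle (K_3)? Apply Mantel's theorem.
ex(133, K_3) = ⌊133^2/4⌋ = 4422

Mantel (1907): a triangle-free graph on n vertices has at most ⌊n^2/4⌋ edges, with equality for the complete bipartite graph K_{⌊n/2⌋, ⌈n/2⌉}. For n = 133: ⌊133^2/4⌋ = ⌊17689/4⌋ = 4422. The extremal graph is K_{66, 67}, which has 66·67 = 4422 edges.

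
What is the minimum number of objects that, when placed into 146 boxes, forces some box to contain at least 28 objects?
n = (28 − 1)·146 + 1 = 3943

By the generalised pigeonhole principle, to guarantee some box contains ≥ r objects we need more than (r − 1) · k objects total. Threshold: n = (r − 1) · k + 1. With r = 28 and k = 146: n = 27 · 146 + 1 = 3942 + 1 = 3943. For n = 3942 = 27 · 146, we can put exactly 27 objects in every box, avoiding 28 in any single one — so 3943 is tight.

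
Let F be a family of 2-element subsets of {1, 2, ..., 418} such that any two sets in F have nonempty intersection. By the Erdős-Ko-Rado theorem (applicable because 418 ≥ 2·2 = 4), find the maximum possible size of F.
max |F| = C(417, 1) = 417

The Erdős-Ko-Rado theorem states: for n ≥ 2k, an intersecting family of k-subsets of an n-element set has size at most C(n − 1, k − 1), with equality for 'star' families {A ⊆ [n] : |A| = k, i ∈ A} (fix an element i). For n = 418, k = 2: C(417, 1) = 417.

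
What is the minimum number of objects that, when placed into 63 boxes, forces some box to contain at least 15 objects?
n = (15 − 1)·63 + 1 = 883

By the generalised pigeonhole principle, to guarantee some box contains ≥ r objects we need more than (r − 1) · k objects total. Threshold: n = (r − 1) · k + 1. With r = 15 and k = 63: n = 14 · 63 + 1 = 882 + 1 = 883. For n = 882 = 14 · 63, we can put exactly 14 objects in every box, avoiding 15 in any single one — so 883 is tight.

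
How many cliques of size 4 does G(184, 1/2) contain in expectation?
E[# K_4] = C(184, 4) · (1/2)^C(4, 2) = 46217626 / 2^6 = 23108813/32 = 722150.40625

For each 4-subset S of vertices (there are C(184, 4) = 46217626 such S), let X_S = 1 if S induces a K_4 (all C(4, 2) = 6 edges present). Then P(X_S = 1) = (1/2)^6 = 1/64. By linearity of expectation, E[# K_4] = C(184, 4) · (1/2)^6 = 46217626 / 64 = 23108813/32 = 722150.40625.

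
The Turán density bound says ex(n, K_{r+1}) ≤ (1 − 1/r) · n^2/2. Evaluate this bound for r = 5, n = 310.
Turán density bound = (4/5) · 310^2/2 = 38440

Turán's theorem: ex(n, K_{r+1}) is achieved by the complete r-partite Turán graph T(n, r) with parts as balanced as possible, and is at most (1 − 1/r) · n^2/2. For r = 5, n = 310: the density bound is (4/5) · 96100/2 = 38440. Since 5 ∣ 310, the Turán graph T(310, 5) has parts of equal size 62, and its edge count e(T(310, 5)) = 38440 attains the density bound exactly.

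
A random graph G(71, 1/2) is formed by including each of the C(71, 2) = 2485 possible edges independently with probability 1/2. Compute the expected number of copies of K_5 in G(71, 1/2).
E[# K_5] = C(71, 5) · (1/2)^C(5, 2) = 13019909 / 2^10 ≈ 12714.754883

For each 5-subset S of vertices (there are C(71, 5) = 13019909 such S), let X_S = 1 if S induces a K_5 (all C(5, 2) = 10 edges present). Then P(X_S = 1) = (1/2)^10 = 1/1024. By linearity of expectation, E[# K_5] = C(71, 5) · (1/2)^10 = 13019909 / 1024 ≈ 12714.754883.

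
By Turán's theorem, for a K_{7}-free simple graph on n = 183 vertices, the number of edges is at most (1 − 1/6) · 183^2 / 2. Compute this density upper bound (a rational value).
Turán density bound = (5/6) · 183^2/2 = 55815/4 ≈ 13953.75

Turán's theorem: ex(n, K_{r+1}) is achieved by the complete r-partite Turán graph T(n, r) with parts as balanced as possible, and is at most (1 − 1/r) · n^2/2. For r = 6, n = 183: the density bound is (5/6) · 33489/2 = 55815/4 ≈ 13953.75. The integer-valued extremum is e(T(183, 6)) = 13953, which is strictly less than the density bound 55815/4 since 6 ∤ 183 (the parts of T(183, 6) cannot all be equal).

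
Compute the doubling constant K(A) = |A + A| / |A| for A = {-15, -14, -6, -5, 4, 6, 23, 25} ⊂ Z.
K = |A + A| / |A| = 30/8 = 15/4

Enumerate A + A = {a + b : a, b ∈ A}. With |A| = 8, there are |A|^2 = 64 ordered sum pairs; collecting distinct values, A + A = {-30, -29, -28, -21, -20, -19, -12, -11, -10, -9, -8, -2, -1, 0, 1, 8, 9, 10, 11, 12, 17, 18, 19, 20, 27, 29, 31, 46, 48, 50}, so |A + A| = 30. Thus K = 30/8 = 15/4. For comparison, the minimum possible |A + A| over all 8-element sets is 2·8 − 1 = 15 (so min K = 15/8), attained only by arithmetic progressions.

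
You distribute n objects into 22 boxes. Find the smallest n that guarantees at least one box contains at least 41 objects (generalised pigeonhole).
n = (41 − 1)·22 + 1 = 881

By the generalised pigeonhole principle, to guarantee some box contains ≥ r objects we need more than (r − 1) · k objects total. Threshold: n = (r − 1) · k + 1. With r = 41 and k = 22: n = 40 · 22 + 1 = 880 + 1 = 881. For n = 880 = 40 · 22, we can put exactly 40 objects in every box, avoiding 41 in any single one — so 881 is tight.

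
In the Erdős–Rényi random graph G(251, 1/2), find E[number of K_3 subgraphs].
E[# K_3] = C(251, 3) · (1/2)^C(3, 2) = 2604125 / 2^3 = 325515.625

For each 3-subset S of vertices (there are C(251, 3) = 2604125 such S), let X_S = 1 if S induces a K_3 (all C(3, 2) = 3 edges present). Then P(X_S = 1) = (1/2)^3 = 1/8. By linearity of expectation, E[# K_3] = C(251, 3) · (1/2)^3 = 2604125 / 8 = 325515.625.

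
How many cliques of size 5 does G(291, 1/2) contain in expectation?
E[# K_5] = C(291, 5) · (1/2)^C(5, 2) = 16798943448 / 2^10 = 2099867931/128 = 16405218.2109375

For each 5-subset S of vertices (there are C(291, 5) = 16798943448 such S), let X_S = 1 if S induces a K_5 (all C(5, 2) = 10 edges present). Then P(X_S = 1) = (1/2)^10 = 1/1024. By linearity of expectation, E[# K_5] = C(291, 5) · (1/2)^10 = 16798943448 / 1024 = 2099867931/128 = 16405218.2109375.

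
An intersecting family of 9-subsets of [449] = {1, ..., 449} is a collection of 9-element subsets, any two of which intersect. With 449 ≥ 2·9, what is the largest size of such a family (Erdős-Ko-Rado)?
max |F| = C(448, 8) = 37792658098455624

Erdős-Ko-Rado (1961): when n ≥ 2k, max |F| = C(n−1, k−1). The bound is attained by the star {A : i ∈ A} for any fixed i ∈ [n]. Here C(449−1, 9−1) = C(448, 8) = 37792658098455624.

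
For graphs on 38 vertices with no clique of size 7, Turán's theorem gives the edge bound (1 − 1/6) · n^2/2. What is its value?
Turán density bound = (5/6) · 38^2/2 = 1805/3 ≈ 601.6667

Turán's theorem: ex(n, K_{r+1}) is achieved by the complete r-partite Turán graph T(n, r) with parts as balanced as possible, and is at most (1 − 1/r) · n^2/2. For r = 6, n = 38: the density bound is (5/6) · 1444/2 = 1805/3 ≈ 601.6667. The integer-valued extremum is e(T(38, 6)) = 601, which is strictly less than the density bound 1805/3 since 6 ∤ 38 (the parts of T(38, 6) cannot all be equal).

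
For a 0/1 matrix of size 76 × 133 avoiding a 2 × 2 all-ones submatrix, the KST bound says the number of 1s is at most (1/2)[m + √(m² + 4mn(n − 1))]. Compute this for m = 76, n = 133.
z(76, 133; 2, 2) ≤ (1/2)[76 + √(76² + 4·76·133·132)] = (1/2)[76 + √5342800] = 1193.7249

Kővári–Sós–Turán: let r_1, ..., r_76 be the row sums and z = Σ r_i the total number of 1s. Each pair of columns can share at most one row with both entries 1 (else a 2×2 all-ones block appears), so Σ_i C(r_i, 2) ≤ C(133, 2) = 8778. By convexity Σ_i C(r_i, 2) ≥ 76·C(z/76, 2) = z(z − 76)/(2·76), giving z² − 76z − 76·133·132 ≤ 0 and hence z ≤ (1/2)[76 + √(5776 + 4·1334256)] = (1/2)[76 + √5342800] ≈ (1/2)(76 + 2311.4498) = 1193.7249.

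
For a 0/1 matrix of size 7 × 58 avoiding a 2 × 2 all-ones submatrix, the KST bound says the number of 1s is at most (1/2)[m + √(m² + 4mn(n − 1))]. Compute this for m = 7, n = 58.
z(7, 58; 2, 2) ≤ (1/2)[7 + √(7² + 4·7·58·57)] = (1/2)[7 + √92617] = 155.6652

Kővári–Sós–Turán: let r_1, ..., r_7 be the row sums and z = Σ r_i the total number of 1s. Each pair of columns can share at most one row with both entries 1 (else a 2×2 all-ones block appears), so Σ_i C(r_i, 2) ≤ C(58, 2) = 1653. By convexity Σ_i C(r_i, 2) ≥ 7·C(z/7, 2) = z(z − 7)/(2·7), giving z² − 7z − 7·58·57 ≤ 0 and hence z ≤ (1/2)[7 + √(49 + 4·23142)] = (1/2)[7 + √92617] ≈ (1/2)(7 + 304.3304) = 155.6652.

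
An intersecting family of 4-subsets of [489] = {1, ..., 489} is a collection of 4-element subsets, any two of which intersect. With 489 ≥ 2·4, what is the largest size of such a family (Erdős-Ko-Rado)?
max |F| = C(488, 3) = 19250136

The Erdős-Ko-Rado theorem states: for n ≥ 2k, an intersecting family of k-subsets of an n-element set has size at most C(n − 1, k − 1), with equality for 'star' families {A ⊆ [n] : |A| = k, i ∈ A} (fix an element i). For n = 489, k = 4: C(488, 3) = 19250136.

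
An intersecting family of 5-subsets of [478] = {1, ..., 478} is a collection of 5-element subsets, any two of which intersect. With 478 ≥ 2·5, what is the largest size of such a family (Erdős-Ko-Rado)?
max |F| = C(477, 4) = 2130031575

Erdős-Ko-Rado (1961): when n ≥ 2k, max |F| = C(n−1, k−1). The bound is attained by the star {A : i ∈ A} for any fixed i ∈ [n]. Here C(478−1, 5−1) = C(477, 4) = 2130031575.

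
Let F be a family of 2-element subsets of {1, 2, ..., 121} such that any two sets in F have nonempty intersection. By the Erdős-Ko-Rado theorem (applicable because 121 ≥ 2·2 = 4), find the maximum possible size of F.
max |F| = C(120, 1) = 120

The Erdős-Ko-Rado theorem states: for n ≥ 2k, an intersecting family of k-subsets of an n-element set has size at most C(n − 1, k − 1), with equality for 'star' families {A ⊆ [n] : |A| = k, i ∈ A} (fix an element i). For n = 121, k = 2: C(120, 1) = 120.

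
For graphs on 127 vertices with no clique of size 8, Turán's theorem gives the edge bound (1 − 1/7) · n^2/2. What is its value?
Turán density bound = (6/7) · 127^2/2 = 48387/7 ≈ 6912.4286

Turán's theorem: ex(n, K_{r+1}) is achieved by the complete r-partite Turán graph T(n, r) with parts as balanced as possible, and is at most (1 − 1/r) · n^2/2. For r = 7, n = 127: the density bound is (6/7) · 16129/2 = 48387/7 ≈ 6912.4286. The integer-valued extremum is e(T(127, 7)) = 6912, which is strictly less than the density bound 48387/7 since 7 ∤ 127 (the parts of T(127, 7) cannot all be equal).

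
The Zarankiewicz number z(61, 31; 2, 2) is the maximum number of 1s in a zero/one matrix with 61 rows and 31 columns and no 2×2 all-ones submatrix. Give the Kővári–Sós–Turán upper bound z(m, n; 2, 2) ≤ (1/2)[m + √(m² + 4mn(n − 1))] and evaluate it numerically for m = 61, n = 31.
z(61, 31; 2, 2) ≤ (1/2)[61 + √(61² + 4·61·31·30)] = (1/2)[61 + √230641] = 270.6255

Kővári–Sós–Turán: let r_1, ..., r_61 be the row sums and z = Σ r_i the total number of 1s. Each pair of columns can share at most one row with both entries 1 (else a 2×2 all-ones block appears), so Σ_i C(r_i, 2) ≤ C(31, 2) = 465. By convexity Σ_i C(r_i, 2) ≥ 61·C(z/61, 2) = z(z − 61)/(2·61), giving z² − 61z − 61·31·30 ≤ 0 and hence z ≤ (1/2)[61 + √(3721 + 4·56730)] = (1/2)[61 + √230641] ≈ (1/2)(61 + 480.251) = 270.6255.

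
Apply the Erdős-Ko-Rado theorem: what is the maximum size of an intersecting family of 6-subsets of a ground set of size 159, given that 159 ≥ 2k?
max |F| = C(158, 5) = 769754986

Erdős-Ko-Rado (1961): when n ≥ 2k, max |F| = C(n−1, k−1). The bound is attained by the star {A : i ∈ A} for any fixed i ∈ [n]. Here C(159−1, 6−1) = C(158, 5) = 769754986.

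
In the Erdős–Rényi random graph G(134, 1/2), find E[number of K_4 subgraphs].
E[# K_4] = C(134, 4) · (1/2)^C(4, 2) = 12840751 / 2^6 = 200636.734375

For each 4-subset S of vertices (there are C(134, 4) = 12840751 such S), let X_S = 1 if S induces a K_4 (all C(4, 2) = 6 edges present). Then P(X_S = 1) = (1/2)^6 = 1/64. By linearity of expectation, E[# K_4] = C(134, 4) · (1/2)^6 = 12840751 / 64 = 200636.734375.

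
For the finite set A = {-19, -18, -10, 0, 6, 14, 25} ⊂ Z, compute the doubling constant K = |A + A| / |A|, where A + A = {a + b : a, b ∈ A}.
K = |A + A| / |A| = 26/7

Enumerate A + A = {a + b : a, b ∈ A}. With |A| = 7, there are |A|^2 = 49 ordered sum pairs; collecting distinct values, A + A = {-38, -37, -36, -29, -28, -20, -19, -18, -13, -12, -10, -5, -4, 0, 4, 6, 7, 12, 14, 15, 20, 25, 28, 31, 39, 50}, so |A + A| = 26. Thus K = 26/7. For comparison, the minimum possible |A + A| over all 7-element sets is 2·7 − 1 = 13 (so min K = 13/7), attained only by arithmetic progressions.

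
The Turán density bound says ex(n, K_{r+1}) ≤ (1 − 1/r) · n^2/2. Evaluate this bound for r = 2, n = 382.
Turán density bound = (1/2) · 382^2/2 = 36481

Turán's theorem: ex(n, K_{r+1}) is achieved by the complete r-partite Turán graph T(n, r) with parts as balanced as possible, and is at most (1 − 1/r) · n^2/2. For r = 2, n = 382: the density bound is (1/2) · 145924/2 = 36481. Since 2 ∣ 382, the Turán graph T(382, 2) has parts of equal size 191, and its edge count e(T(382, 2)) = 36481 attains the density bound exactly.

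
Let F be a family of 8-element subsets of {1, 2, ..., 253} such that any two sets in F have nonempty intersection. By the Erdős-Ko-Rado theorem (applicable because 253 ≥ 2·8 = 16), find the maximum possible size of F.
max |F| = C(252, 7) = 11772449137800

The Erdős-Ko-Rado theorem states: for n ≥ 2k, an intersecting family of k-subsets of an n-element set has size at most C(n − 1, k − 1), with equality for 'star' families {A ⊆ [n] : |A| = k, i ∈ A} (fix an element i). For n = 253, k = 8: C(252, 7) = 11772449137800.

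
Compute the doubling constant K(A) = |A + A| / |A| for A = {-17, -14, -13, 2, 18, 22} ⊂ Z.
K = |A + A| / |A| = 19/6

Enumerate A + A = {a + b : a, b ∈ A}. With |A| = 6, there are |A|^2 = 36 ordered sum pairs; collecting distinct values, A + A = {-34, -31, -30, -28, -27, -26, -15, -12, -11, 1, 4, 5, 8, 9, 20, 24, 36, 40, 44}, so |A + A| = 19. Thus K = 19/6. For comparison, the minimum possible |A + A| over all 6-element sets is 2·6 − 1 = 11 (so min K = 11/6), attained only by arithmetic progressions.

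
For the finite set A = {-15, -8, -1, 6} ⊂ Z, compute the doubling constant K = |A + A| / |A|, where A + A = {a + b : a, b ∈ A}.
K = |A + A| / |A| = 7/4

Enumerate A + A = {a + b : a, b ∈ A}. With |A| = 4, there are |A|^2 = 16 ordered sum pairs; collecting distinct values, A + A = {-30, -23, -16, -9, -2, 5, 12}, so |A + A| = 7. Thus K = 7/4. Here |A + A| = 2|A| − 1 = 7, the minimum possible — so K = 7/4 is minimal, which holds iff A is an arithmetic progression.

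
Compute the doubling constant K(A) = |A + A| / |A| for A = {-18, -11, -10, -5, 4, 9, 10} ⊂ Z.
K = |A + A| / |A| = 26/7

Enumerate A + A = {a + b : a, b ∈ A}. With |A| = 7, there are |A|^2 = 49 ordered sum pairs; collecting distinct values, A + A = {-36, -29, -28, -23, -22, -21, -20, -16, -15, -14, -10, -9, -8, -7, -6, -2, -1, 0, 4, 5, 8, 13, 14, 18, 19, 20}, so |A + A| = 26. Thus K = 26/7. For comparison, the minimum possible |A + A| over all 7-element sets is 2·7 − 1 = 13 (so min K = 13/7), attained only by arithmetic progressions.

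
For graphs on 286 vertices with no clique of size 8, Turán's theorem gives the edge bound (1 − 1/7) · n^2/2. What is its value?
Turán density bound = (6/7) · 286^2/2 = 245388/7 ≈ 35055.4286

Turán's theorem: ex(n, K_{r+1}) is achieved by the complete r-partite Turán graph T(n, r) with parts as balanced as possible, and is at most (1 − 1/r) · n^2/2. For r = 7, n = 286: the density bound is (6/7) · 81796/2 = 245388/7 ≈ 35055.4286. The integer-valued extremum is e(T(286, 7)) = 35055, which is strictly less than the density bound 245388/7 since 7 ∤ 286 (the parts of T(286, 7) cannot all be equal).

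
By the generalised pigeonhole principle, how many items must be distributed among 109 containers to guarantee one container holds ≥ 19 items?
n = (19 − 1)·109 + 1 = 1963

By the generalised pigeonhole principle, to guarantee some box contains ≥ r objects we need more than (r − 1) · k objects total. Threshold: n = (r − 1) · k + 1. With r = 19 and k = 109: n = 18 · 109 + 1 = 1962 + 1 = 1963. For n = 1962 = 18 · 109, we can put exactly 18 objects in every box, avoiding 19 in any single one — so 1963 is tight.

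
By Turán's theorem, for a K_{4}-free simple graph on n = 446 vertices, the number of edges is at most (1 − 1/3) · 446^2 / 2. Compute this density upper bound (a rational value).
Turán density bound = (2/3) · 446^2/2 = 198916/3 ≈ 66305.3333

Turán's theorem: ex(n, K_{r+1}) is achieved by the complete r-partite Turán graph T(n, r) with parts as balanced as possible, and is at most (1 − 1/r) · n^2/2. For r = 3, n = 446: the density bound is (2/3) · 198916/2 = 198916/3 ≈ 66305.3333. The integer-valued extremum is e(T(446, 3)) = 66305, which is strictly less than the density bound 198916/3 since 3 ∤ 446 (the parts of T(446, 3) cannot all be equal).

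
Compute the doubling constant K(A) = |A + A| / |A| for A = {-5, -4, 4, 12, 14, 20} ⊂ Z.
K = |A + A| / |A| = 18/6 = 3

Enumerate A + A = {a + b : a, b ∈ A}. With |A| = 6, there are |A|^2 = 36 ordered sum pairs; collecting distinct values, A + A = {-10, -9, -8, -1, 0, 7, 8, 9, 10, 15, 16, 18, 24, 26, 28, 32, 34, 40}, so |A + A| = 18. Thus K = 18/6 = 3. For comparison, the minimum possible |A + A| over all 6-element sets is 2·6 − 1 = 11 (so min K = 11/6), attained only by arithmetic progressions.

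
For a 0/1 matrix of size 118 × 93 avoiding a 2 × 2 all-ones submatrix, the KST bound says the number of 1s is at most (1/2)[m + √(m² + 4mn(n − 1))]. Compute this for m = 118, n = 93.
z(118, 93; 2, 2) ≤ (1/2)[118 + √(118² + 4·118·93·92)] = (1/2)[118 + √4052356] = 1065.5232

Kővári–Sós–Turán: let r_1, ..., r_118 be the row sums and z = Σ r_i the total number of 1s. Each pair of columns can share at most one row with both entries 1 (else a 2×2 all-ones block appears), so Σ_i C(r_i, 2) ≤ C(93, 2) = 4278. By convexity Σ_i C(r_i, 2) ≥ 118·C(z/118, 2) = z(z − 118)/(2·118), giving z² − 118z − 118·93·92 ≤ 0 and hence z ≤ (1/2)[118 + √(13924 + 4·1009608)] = (1/2)[118 + √4052356] ≈ (1/2)(118 + 2013.0464) = 1065.5232.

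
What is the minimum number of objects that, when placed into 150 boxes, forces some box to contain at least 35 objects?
n = (35 − 1)·150 + 1 = 5101

By the generalised pigeonhole principle, to guarantee some box contains ≥ r objects we need more than (r − 1) · k objects total. Threshold: n = (r − 1) · k + 1. With r = 35 and k = 150: n = 34 · 150 + 1 = 5100 + 1 = 5101. For n = 5100 = 34 · 150, we can put exactly 34 objects in every box, avoiding 35 in any single one — so 5101 is tight.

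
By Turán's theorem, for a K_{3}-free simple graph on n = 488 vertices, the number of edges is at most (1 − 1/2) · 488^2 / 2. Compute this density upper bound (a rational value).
Turán density bound = (1/2) · 488^2/2 = 59536

Turán's theorem: ex(n, K_{r+1}) is achieved by the complete r-partite Turán graph T(n, r) with parts as balanced as possible, and is at most (1 − 1/r) · n^2/2. For r = 2, n = 488: the density bound is (1/2) · 238144/2 = 59536. Since 2 ∣ 488, the Turán graph T(488, 2) has parts of equal size 244, and its edge count e(T(488, 2)) = 59536 attains the density bound exactly.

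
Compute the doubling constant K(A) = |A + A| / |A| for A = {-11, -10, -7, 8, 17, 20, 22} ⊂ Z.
K = |A + A| / |A| = 27/7

Enumerate A + A = {a + b : a, b ∈ A}. With |A| = 7, there are |A|^2 = 49 ordered sum pairs; collecting distinct values, A + A = {-22, -21, -20, -18, -17, -14, -3, -2, 1, 6, 7, 9, 10, 11, 12, 13, 15, 16, 25, 28, 30, 34, 37, 39, 40, 42, 44}, so |A + A| = 27. Thus K = 27/7. For comparison, the minimum possible |A + A| over all 7-element sets is 2·7 − 1 = 13 (so min K = 13/7), attained only by arithmetic progressions.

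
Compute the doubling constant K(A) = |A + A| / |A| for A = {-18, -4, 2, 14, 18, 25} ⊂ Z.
K = |A + A| / |A| = 21/6 = 7/2

Enumerate A + A = {a + b : a, b ∈ A}. With |A| = 6, there are |A|^2 = 36 ordered sum pairs; collecting distinct values, A + A = {-36, -22, -16, -8, -4, -2, 0, 4, 7, 10, 14, 16, 20, 21, 27, 28, 32, 36, 39, 43, 50}, so |A + A| = 21. Thus K = 21/6 = 7/2. For comparison, the minimum possible |A + A| over all 6-element sets is 2·6 − 1 = 11 (so min K = 11/6), attained only by arithmetic progressions.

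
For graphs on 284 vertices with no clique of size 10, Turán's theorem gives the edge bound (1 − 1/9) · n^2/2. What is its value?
Turán density bound = (8/9) · 284^2/2 = 322624/9 ≈ 35847.1111

Turán's theorem: ex(n, K_{r+1}) is achieved by the complete r-partite Turán graph T(n, r) with parts as balanced as possible, and is at most (1 − 1/r) · n^2/2. For r = 9, n = 284: the density bound is (8/9) · 80656/2 = 322624/9 ≈ 35847.1111. The integer-valued extremum is e(T(284, 9)) = 35846, which is strictly less than the density bound 322624/9 since 9 ∤ 284 (the parts of T(284, 9) cannot all be equal).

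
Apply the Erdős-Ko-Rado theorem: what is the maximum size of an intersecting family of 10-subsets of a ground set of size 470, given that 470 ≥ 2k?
max |F| = C(469, 9) = 2800614194100941218

Erdős-Ko-Rado (1961): when n ≥ 2k, max |F| = C(n−1, k−1). The bound is attained by the star {A : i ∈ A} for any fixed i ∈ [n]. Here C(470−1, 10−1) = C(469, 9) = 2800614194100941218.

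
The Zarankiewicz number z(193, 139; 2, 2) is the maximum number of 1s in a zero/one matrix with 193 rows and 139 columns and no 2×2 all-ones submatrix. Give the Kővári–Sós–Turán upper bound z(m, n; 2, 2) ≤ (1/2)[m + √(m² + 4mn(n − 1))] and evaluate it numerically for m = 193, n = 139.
z(193, 139; 2, 2) ≤ (1/2)[193 + √(193² + 4·193·139·138)] = (1/2)[193 + √14845753] = 2023.0093

Kővári–Sós–Turán: let r_1, ..., r_193 be the row sums and z = Σ r_i the total number of 1s. Each pair of columns can share at most one row with both entries 1 (else a 2×2 all-ones block appears), so Σ_i C(r_i, 2) ≤ C(139, 2) = 9591. By convexity Σ_i C(r_i, 2) ≥ 193·C(z/193, 2) = z(z − 193)/(2·193), giving z² − 193z − 193·139·138 ≤ 0 and hence z ≤ (1/2)[193 + √(37249 + 4·3702126)] = (1/2)[193 + √14845753] ≈ (1/2)(193 + 3853.0187) = 2023.0093.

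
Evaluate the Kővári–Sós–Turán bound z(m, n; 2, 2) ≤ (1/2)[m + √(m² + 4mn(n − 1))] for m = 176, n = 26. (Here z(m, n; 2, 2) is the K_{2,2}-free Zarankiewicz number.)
z(176, 26; 2, 2) ≤ (1/2)[176 + √(176² + 4·176·26·25)] = (1/2)[176 + √488576] = 437.4911

Kővári–Sós–Turán: let r_1, ..., r_176 be the row sums and z = Σ r_i the total number of 1s. Each pair of columns can share at most one row with both entries 1 (else a 2×2 all-ones block appears), so Σ_i C(r_i, 2) ≤ C(26, 2) = 325. By convexity Σ_i C(r_i, 2) ≥ 176·C(z/176, 2) = z(z − 176)/(2·176), giving z² − 176z − 176·26·25 ≤ 0 and hence z ≤ (1/2)[176 + √(30976 + 4·114400)] = (1/2)[176 + √488576] ≈ (1/2)(176 + 698.9821) = 437.4911.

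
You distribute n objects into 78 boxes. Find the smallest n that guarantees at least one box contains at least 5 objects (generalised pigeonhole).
n = (5 − 1)·78 + 1 = 313

By the generalised pigeonhole principle, to guarantee some box contains ≥ r objects we need more than (r − 1) · k objects total. Threshold: n = (r − 1) · k + 1. With r = 5 and k = 78: n = 4 · 78 + 1 = 312 + 1 = 313. For n = 312 = 4 · 78, we can put exactly 4 objects in every box, avoiding 5 in any single one — so 313 is tight.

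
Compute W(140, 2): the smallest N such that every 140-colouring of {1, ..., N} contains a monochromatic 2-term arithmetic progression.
W(140, 2) = 140 + 1 = 141

A 2-term AP is any pair of integers, so a monochromatic 2-AP exists iff some colour is used at least twice. With 140 colours, the colouring i ↦ i on {1, ..., 140} uses each colour once, avoiding any monochromatic pair, so W(140, 2) > 140. For {1, ..., 141}, pigeonhole forces two integers of the same colour, which form a monochromatic 2-AP. Hence W(140, 2) = 141.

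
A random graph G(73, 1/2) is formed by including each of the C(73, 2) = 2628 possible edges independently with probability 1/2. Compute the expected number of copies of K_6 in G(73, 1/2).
E[# K_6] = C(73, 6) · (1/2)^C(6, 2) = 170230452 / 2^15 = 42557613/8192 ≈ 5195.021118

For each 6-subset S of vertices (there are C(73, 6) = 170230452 such S), let X_S = 1 if S induces a K_6 (all C(6, 2) = 15 edges present). Then P(X_S = 1) = (1/2)^15 = 1/32768. By linearity of expectation, E[# K_6] = C(73, 6) · (1/2)^15 = 170230452 / 32768 = 42557613/8192 ≈ 5195.021118.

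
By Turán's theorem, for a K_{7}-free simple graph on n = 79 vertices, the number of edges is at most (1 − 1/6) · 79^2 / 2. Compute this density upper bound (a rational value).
Turán density bound = (5/6) · 79^2/2 = 31205/12 ≈ 2600.4167

Turán's theorem: ex(n, K_{r+1}) is achieved by the complete r-partite Turán graph T(n, r) with parts as balanced as possible, and is at most (1 − 1/r) · n^2/2. For r = 6, n = 79: the density bound is (5/6) · 6241/2 = 31205/12 ≈ 2600.4167. The integer-valued extremum is e(T(79, 6)) = 2600, which is strictly less than the density bound 31205/12 since 6 ∤ 79 (the parts of T(79, 6) cannot all be equal).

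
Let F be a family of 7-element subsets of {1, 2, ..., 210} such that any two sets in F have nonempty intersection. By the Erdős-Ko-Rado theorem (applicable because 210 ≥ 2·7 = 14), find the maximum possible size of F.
max |F| = C(209, 6) = 107670993144

The Erdős-Ko-Rado theorem states: for n ≥ 2k, an intersecting family of k-subsets of an n-element set has size at most C(n − 1, k − 1), with equality for 'star' families {A ⊆ [n] : |A| = k, i ∈ A} (fix an element i). For n = 210, k = 7: C(209, 6) = 107670993144.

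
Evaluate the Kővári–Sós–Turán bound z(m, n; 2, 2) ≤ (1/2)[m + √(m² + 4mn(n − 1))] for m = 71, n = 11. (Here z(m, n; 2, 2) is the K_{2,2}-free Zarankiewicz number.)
z(71, 11; 2, 2) ≤ (1/2)[71 + √(71² + 4·71·11·10)] = (1/2)[71 + √36281] = 130.7379

Kővári–Sós–Turán: let r_1, ..., r_71 be the row sums and z = Σ r_i the total number of 1s. Each pair of columns can share at most one row with both entries 1 (else a 2×2 all-ones block appears), so Σ_i C(r_i, 2) ≤ C(11, 2) = 55. By convexity Σ_i C(r_i, 2) ≥ 71·C(z/71, 2) = z(z − 71)/(2·71), giving z² − 71z − 71·11·10 ≤ 0 and hence z ≤ (1/2)[71 + √(5041 + 4·7810)] = (1/2)[71 + √36281] ≈ (1/2)(71 + 190.4757) = 130.7379.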